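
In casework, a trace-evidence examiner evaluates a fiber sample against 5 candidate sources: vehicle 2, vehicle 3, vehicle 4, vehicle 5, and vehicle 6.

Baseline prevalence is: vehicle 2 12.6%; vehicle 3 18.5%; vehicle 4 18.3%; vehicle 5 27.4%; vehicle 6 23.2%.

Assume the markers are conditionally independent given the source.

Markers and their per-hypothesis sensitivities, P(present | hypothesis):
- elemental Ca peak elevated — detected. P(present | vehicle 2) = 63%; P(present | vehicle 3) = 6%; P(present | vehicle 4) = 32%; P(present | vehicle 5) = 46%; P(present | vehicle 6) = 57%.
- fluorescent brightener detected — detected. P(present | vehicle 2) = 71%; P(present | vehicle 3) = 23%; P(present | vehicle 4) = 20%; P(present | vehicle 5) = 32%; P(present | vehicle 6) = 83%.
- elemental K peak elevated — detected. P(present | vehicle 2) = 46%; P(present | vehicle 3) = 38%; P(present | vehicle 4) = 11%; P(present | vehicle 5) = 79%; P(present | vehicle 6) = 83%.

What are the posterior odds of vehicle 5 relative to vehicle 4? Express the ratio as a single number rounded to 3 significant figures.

The normalizing constant cancels in an odds ratio, so compute prior × likelihood for the two hypotheses only:
  vehicle 5: 0.274 × 0.46 × 0.32 × 0.79 = 0.031863
  vehicle 4: 0.183 × 0.32 × 0.20 × 0.11 = 0.0012883
Posterior odds = 0.031863 / 0.0012883 ≈ 24.7.

24.7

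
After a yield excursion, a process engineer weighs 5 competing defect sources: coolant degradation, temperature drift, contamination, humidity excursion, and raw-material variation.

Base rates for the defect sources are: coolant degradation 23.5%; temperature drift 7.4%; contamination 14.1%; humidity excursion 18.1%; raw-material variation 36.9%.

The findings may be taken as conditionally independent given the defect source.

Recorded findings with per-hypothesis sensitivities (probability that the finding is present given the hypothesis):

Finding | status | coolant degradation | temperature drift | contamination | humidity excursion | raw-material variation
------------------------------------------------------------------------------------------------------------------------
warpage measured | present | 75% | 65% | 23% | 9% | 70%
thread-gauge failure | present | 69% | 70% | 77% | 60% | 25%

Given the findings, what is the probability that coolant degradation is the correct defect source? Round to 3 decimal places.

0.478

For each hypothesis, the unnormalized posterior weight is prior × product of the finding likelihoods:
  coolant degradation: 0.235 × 0.75 × 0.69 = 0.12161
  temperature drift: 0.074 × 0.65 × 0.70 = 0.03367
  contamination: 0.141 × 0.23 × 0.77 = 0.024971
  humidity excursion: 0.181 × 0.09 × 0.60 = 0.009774
  raw-material variation: 0.369 × 0.70 × 0.25 = 0.064575
Marginal likelihood of the evidence = 0.2546.
P(coolant degradation | evidence) = 0.12161 / 0.2546 ≈ 0.478.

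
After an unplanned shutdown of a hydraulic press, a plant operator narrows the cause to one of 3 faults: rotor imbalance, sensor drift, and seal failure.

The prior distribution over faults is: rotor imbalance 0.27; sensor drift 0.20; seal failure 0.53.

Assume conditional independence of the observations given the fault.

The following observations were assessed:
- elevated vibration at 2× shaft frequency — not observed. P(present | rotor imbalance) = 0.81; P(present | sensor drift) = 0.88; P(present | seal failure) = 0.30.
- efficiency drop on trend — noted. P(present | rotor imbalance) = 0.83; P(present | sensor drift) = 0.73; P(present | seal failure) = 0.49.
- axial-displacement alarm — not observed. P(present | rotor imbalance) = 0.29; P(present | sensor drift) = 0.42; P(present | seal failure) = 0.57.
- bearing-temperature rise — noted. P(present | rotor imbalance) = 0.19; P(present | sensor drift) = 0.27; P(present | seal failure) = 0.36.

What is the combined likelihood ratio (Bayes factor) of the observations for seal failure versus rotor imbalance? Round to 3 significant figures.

2.50

The Bayes factor is the ratio of the joint likelihoods of the evidence pattern under the two hypotheses (using 1 − P(present | H) for each absent observation).
  seal failure: (1 − 0.30) × 0.49 × (1 − 0.57) × 0.36 = 0.053096
  rotor imbalance: (1 − 0.81) × 0.83 × (1 − 0.29) × 0.19 = 0.021274
Bayes factor = 0.053096 / 0.021274 ≈ 2.50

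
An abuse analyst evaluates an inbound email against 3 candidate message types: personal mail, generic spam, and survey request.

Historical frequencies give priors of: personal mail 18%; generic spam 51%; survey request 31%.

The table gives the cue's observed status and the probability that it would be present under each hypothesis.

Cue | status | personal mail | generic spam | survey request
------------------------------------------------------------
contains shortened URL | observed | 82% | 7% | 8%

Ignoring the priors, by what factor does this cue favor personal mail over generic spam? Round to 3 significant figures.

The Bayes factor is the ratio of the two likelihoods.
  personal mail: 0.82
  generic spam: 0.07
Bayes factor = 0.82 / 0.07 ≈ 11.7

11.7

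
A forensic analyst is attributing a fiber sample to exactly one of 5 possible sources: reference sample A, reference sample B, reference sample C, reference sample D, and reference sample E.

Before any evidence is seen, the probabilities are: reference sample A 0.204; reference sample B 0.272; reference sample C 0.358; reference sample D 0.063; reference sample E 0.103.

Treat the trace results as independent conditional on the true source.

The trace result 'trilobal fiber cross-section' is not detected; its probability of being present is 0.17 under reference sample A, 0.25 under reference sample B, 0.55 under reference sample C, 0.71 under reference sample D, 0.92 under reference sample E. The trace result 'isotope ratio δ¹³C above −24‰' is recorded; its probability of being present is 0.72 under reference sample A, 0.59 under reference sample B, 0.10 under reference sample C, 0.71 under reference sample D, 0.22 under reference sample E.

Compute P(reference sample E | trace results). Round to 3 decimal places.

Multiply each prior by the joint likelihood of the trace result pattern (using 1 − P(present | H) for each absent trace result):
  reference sample A: 0.204 × (1 − 0.17) × 0.72 = 0.12191
  reference sample B: 0.272 × (1 − 0.25) × 0.59 = 0.12036
  reference sample C: 0.358 × (1 − 0.55) × 0.10 = 0.01611
  reference sample D: 0.063 × (1 − 0.71) × 0.71 = 0.012972
  reference sample E: 0.103 × (1 − 0.92) × 0.22 = 0.0018128
Normalizing constant Z = 0.12191 + 0.12036 + 0.01611 + 0.012972 + 0.0018128 = 0.27316.
P(reference sample E | evidence) = 0.0018128 / 0.27316 ≈ 0.007.

0.007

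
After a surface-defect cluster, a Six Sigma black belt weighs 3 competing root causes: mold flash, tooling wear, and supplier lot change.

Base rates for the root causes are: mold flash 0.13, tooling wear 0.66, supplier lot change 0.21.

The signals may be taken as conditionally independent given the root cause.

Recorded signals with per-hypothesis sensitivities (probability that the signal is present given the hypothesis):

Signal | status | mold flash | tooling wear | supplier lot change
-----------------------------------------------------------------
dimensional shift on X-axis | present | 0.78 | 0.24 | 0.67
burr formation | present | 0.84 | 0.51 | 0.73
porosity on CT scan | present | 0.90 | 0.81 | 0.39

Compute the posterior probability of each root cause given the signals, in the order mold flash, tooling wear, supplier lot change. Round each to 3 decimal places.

0.421, 0.359, 0.220

By Bayes' rule with conditional independence, the unnormalized weight for each hypothesis is prior × ∏ likelihoods:
  mold flash: 0.13 × 0.78 × 0.84 × 0.90 = 0.076658
  tooling wear: 0.66 × 0.24 × 0.51 × 0.81 = 0.065435
  supplier lot change: 0.21 × 0.67 × 0.73 × 0.39 = 0.040057
The unnormalized weights sum to 0.18215.
P(mold flash | evidence) = 0.076658 / 0.18215 ≈ 0.421
P(tooling wear | evidence) = 0.065435 / 0.18215 ≈ 0.359
P(supplier lot change | evidence) = 0.040057 / 0.18215 ≈ 0.220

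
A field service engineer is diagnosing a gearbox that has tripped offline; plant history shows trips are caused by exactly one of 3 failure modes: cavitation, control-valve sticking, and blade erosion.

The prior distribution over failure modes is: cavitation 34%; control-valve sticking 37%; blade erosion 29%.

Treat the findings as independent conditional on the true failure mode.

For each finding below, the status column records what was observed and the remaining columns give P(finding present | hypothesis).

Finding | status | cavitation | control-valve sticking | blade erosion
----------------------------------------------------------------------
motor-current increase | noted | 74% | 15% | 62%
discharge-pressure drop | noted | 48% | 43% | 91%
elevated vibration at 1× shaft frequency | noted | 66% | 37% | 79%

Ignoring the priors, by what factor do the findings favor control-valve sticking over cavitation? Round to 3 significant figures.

0.102

Joint likelihood of the evidence pattern under each hypothesis:
  control-valve sticking: 0.15 × 0.43 × 0.37 = 0.023865
  cavitation: 0.74 × 0.48 × 0.66 = 0.23443
Bayes factor = 0.023865 / 0.23443 ≈ 0.102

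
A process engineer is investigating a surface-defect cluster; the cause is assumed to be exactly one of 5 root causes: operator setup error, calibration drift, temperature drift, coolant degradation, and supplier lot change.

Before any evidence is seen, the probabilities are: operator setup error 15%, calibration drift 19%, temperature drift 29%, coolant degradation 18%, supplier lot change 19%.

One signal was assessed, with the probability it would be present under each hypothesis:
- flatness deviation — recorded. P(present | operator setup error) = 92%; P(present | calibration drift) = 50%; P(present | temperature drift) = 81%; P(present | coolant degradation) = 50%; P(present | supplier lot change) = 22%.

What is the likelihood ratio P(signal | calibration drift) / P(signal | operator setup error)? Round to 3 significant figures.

Likelihood of this signal under each hypothesis:
  calibration drift: 0.5
  operator setup error: 0.92
Bayes factor = 0.5 / 0.92 ≈ 0.543

0.543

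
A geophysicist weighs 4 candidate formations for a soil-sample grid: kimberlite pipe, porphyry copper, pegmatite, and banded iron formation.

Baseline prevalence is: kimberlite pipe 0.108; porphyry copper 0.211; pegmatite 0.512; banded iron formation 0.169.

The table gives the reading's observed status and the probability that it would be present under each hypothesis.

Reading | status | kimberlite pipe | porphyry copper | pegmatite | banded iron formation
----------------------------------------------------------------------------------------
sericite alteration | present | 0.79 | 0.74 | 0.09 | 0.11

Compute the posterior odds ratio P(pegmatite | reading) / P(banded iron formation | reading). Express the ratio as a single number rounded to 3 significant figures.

The normalizing constant cancels in an odds ratio, so compute prior × likelihood for the two hypotheses only:
  pegmatite: 0.512 × 0.09 = 0.04608
  banded iron formation: 0.169 × 0.11 = 0.01859
Posterior odds = 0.04608 / 0.01859 ≈ 2.48.

2.48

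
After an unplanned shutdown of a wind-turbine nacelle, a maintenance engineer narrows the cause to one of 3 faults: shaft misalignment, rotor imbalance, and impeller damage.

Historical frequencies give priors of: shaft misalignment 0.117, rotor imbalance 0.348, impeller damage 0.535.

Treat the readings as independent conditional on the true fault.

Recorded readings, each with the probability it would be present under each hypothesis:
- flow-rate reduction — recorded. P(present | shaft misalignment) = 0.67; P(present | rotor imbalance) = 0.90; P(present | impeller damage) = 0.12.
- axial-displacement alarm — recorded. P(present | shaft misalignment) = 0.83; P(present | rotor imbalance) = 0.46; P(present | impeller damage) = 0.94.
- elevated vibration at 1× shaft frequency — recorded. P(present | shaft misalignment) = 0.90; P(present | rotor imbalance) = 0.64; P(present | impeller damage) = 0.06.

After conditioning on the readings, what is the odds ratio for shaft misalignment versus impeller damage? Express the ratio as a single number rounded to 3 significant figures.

16.2

The normalizing constant cancels in an odds ratio, so compute prior × likelihood for the two hypotheses only:
  shaft misalignment: 0.117 × 0.67 × 0.83 × 0.90 = 0.058557
  impeller damage: 0.535 × 0.12 × 0.94 × 0.06 = 0.0036209
Odds(shaft misalignment : impeller damage) = 0.058557 / 0.0036209 ≈ 16.2.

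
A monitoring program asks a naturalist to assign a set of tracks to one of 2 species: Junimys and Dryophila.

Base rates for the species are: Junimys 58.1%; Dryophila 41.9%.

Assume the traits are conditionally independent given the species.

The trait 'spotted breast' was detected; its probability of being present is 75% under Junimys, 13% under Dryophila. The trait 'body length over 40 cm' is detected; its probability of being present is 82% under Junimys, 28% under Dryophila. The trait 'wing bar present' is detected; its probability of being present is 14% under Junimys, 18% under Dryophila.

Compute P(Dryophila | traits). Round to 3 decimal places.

0.052

By Bayes' rule with conditional independence, the unnormalized weight for each hypothesis is prior × ∏ likelihoods:
  Junimys: 0.581 × 0.75 × 0.82 × 0.14 = 0.050024
  Dryophila: 0.419 × 0.13 × 0.28 × 0.18 = 0.0027453
Marginal likelihood of the evidence = 0.052769.
P(Dryophila | evidence) = 0.0027453 / 0.052769 ≈ 0.052.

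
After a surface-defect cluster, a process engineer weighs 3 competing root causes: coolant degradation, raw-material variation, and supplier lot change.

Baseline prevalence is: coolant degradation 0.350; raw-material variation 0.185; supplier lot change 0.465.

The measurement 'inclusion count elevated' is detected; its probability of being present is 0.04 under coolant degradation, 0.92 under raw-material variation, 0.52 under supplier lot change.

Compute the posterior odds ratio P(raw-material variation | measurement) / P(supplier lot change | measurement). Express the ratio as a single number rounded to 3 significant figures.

0.704

Posterior odds equal prior odds times the likelihood ratio; only the two competing hypotheses matter.
  raw-material variation: 0.185 × 0.92 = 0.1702
  supplier lot change: 0.465 × 0.52 = 0.2418
Posterior odds = 0.1702 / 0.2418 ≈ 0.704.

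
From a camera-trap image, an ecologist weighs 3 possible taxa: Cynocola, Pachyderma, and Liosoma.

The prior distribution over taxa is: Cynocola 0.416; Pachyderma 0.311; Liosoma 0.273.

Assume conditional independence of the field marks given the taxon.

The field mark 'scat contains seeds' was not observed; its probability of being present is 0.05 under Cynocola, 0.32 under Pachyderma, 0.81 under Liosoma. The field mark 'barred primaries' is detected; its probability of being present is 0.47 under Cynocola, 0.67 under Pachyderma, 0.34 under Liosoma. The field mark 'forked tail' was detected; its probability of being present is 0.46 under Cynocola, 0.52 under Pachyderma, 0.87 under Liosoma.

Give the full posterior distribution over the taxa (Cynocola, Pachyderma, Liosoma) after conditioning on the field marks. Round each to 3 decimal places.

0.490, 0.422, 0.088

Multiply each prior by the joint likelihood of the field mark pattern (using 1 − P(present | H) for each absent field mark):
  Cynocola: 0.416 × (1 − 0.05) × 0.47 × 0.46 = 0.085442
  Pachyderma: 0.311 × (1 − 0.32) × 0.67 × 0.52 = 0.07368
  Liosoma: 0.273 × (1 − 0.81) × 0.34 × 0.87 = 0.015343
Marginal likelihood of the evidence = 0.17447.
P(Cynocola | evidence) = 0.085442 / 0.17447 ≈ 0.490
P(Pachyderma | evidence) = 0.07368 / 0.17447 ≈ 0.422
P(Liosoma | evidence) = 0.015343 / 0.17447 ≈ 0.088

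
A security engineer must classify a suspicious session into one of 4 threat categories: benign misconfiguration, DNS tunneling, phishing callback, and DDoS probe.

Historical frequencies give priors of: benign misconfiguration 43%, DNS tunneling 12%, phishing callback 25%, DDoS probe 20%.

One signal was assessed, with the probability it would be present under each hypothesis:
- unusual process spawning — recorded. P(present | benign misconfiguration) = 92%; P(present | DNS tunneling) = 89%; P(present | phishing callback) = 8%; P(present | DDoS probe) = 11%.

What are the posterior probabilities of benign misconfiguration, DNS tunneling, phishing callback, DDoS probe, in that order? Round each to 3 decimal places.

By Bayes' rule, the unnormalized weight for each hypothesis is prior × likelihood:
  benign misconfiguration: 0.43 × 0.92 = 0.3956
  DNS tunneling: 0.12 × 0.89 = 0.1068
  phishing callback: 0.25 × 0.08 = 0.02
  DDoS probe: 0.20 × 0.11 = 0.022
Marginal likelihood of the evidence = 0.5444.
P(benign misconfiguration | evidence) = 0.3956 / 0.5444 ≈ 0.727
P(DNS tunneling | evidence) = 0.1068 / 0.5444 ≈ 0.196
P(phishing callback | evidence) = 0.02 / 0.5444 ≈ 0.037
P(DDoS probe | evidence) = 0.022 / 0.5444 ≈ 0.040

0.727, 0.196, 0.037, 0.040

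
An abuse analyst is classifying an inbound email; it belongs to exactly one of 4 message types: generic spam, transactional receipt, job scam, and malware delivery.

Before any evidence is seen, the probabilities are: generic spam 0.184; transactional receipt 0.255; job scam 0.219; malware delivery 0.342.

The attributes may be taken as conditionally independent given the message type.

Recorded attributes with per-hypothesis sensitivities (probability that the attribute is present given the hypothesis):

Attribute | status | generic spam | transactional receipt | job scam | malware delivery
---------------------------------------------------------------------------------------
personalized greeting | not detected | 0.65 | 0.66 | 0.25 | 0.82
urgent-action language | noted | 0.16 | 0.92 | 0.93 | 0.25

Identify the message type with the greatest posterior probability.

Multiply each prior by the joint likelihood of the attribute pattern (using 1 − P(present | H) for each absent attribute):
  generic spam: 0.184 × (1 − 0.65) × 0.16 = 0.010304
  transactional receipt: 0.255 × (1 − 0.66) × 0.92 = 0.079764
  job scam: 0.219 × (1 − 0.25) × 0.93 = 0.15275
  malware delivery: 0.342 × (1 − 0.82) × 0.25 = 0.01539
The unnormalized weights sum to 0.25821.
P(generic spam | evidence) ≈ 0.010304 / 0.25821 ≈ 0.040
P(transactional receipt | evidence) ≈ 0.079764 / 0.25821 ≈ 0.309
P(job scam | evidence) ≈ 0.15275 / 0.25821 ≈ 0.592
P(malware delivery | evidence) ≈ 0.01539 / 0.25821 ≈ 0.060
The largest is 0.592, so job scam is most probable.

job scam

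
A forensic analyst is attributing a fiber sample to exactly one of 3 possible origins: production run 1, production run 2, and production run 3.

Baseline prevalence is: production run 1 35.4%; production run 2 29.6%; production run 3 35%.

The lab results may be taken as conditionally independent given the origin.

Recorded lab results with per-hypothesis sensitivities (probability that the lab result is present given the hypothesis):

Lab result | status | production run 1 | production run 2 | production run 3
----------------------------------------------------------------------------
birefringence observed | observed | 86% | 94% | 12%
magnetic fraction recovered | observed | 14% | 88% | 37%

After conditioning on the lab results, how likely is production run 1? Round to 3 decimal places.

0.141

By Bayes' rule with conditional independence, the unnormalized weight for each hypothesis is prior × ∏ likelihoods:
  production run 1: 0.354 × 0.86 × 0.14 = 0.042622
  production run 2: 0.296 × 0.94 × 0.88 = 0.24485
  production run 3: 0.350 × 0.12 × 0.37 = 0.01554
Normalizing constant Z = 0.042622 + 0.24485 + 0.01554 = 0.30301.
P(production run 1 | evidence) = 0.042622 / 0.30301 ≈ 0.141.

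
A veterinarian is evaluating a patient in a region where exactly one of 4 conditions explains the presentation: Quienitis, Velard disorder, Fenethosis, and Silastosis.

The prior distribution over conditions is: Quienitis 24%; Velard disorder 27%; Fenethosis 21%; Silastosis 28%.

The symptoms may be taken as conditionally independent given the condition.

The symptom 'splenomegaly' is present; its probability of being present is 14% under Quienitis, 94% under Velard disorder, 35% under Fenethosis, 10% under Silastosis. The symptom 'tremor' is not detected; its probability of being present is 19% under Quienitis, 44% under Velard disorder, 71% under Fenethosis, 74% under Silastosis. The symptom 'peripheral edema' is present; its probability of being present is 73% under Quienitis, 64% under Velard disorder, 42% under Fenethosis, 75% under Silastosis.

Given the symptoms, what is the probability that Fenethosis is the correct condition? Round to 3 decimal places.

For each hypothesis, the unnormalized posterior weight is prior × product of the symptom likelihoods (using 1 − P(present | H) for each absent symptom):
  Quienitis: 0.24 × 0.14 × (1 − 0.19) × 0.73 = 0.019868
  Velard disorder: 0.27 × 0.94 × (1 − 0.44) × 0.64 = 0.090962
  Fenethosis: 0.21 × 0.35 × (1 − 0.71) × 0.42 = 0.0089523
  Silastosis: 0.28 × 0.10 × (1 − 0.74) × 0.75 = 0.00546
Normalizing constant Z = 0.019868 + 0.090962 + 0.0089523 + 0.00546 = 0.12524.
P(Fenethosis | evidence) = 0.0089523 / 0.12524 ≈ 0.071.

0.071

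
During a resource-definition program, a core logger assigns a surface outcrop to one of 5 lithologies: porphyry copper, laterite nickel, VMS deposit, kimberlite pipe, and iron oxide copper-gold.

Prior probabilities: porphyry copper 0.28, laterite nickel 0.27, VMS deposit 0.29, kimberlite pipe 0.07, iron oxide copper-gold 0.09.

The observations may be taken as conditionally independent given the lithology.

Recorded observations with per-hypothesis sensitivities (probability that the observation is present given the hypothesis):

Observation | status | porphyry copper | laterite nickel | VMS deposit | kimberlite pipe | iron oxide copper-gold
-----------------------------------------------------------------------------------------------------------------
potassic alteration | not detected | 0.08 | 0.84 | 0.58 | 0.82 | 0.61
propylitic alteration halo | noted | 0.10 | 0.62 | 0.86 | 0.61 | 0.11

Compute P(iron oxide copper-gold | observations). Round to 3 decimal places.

0.023

By Bayes' rule with conditional independence, the unnormalized weight for each hypothesis is prior × ∏ likelihoods (using 1 − P(present | H) for each absent observation):
  porphyry copper: 0.28 × (1 − 0.08) × 0.10 = 0.02576
  laterite nickel: 0.27 × (1 − 0.84) × 0.62 = 0.026784
  VMS deposit: 0.29 × (1 − 0.58) × 0.86 = 0.10475
  kimberlite pipe: 0.07 × (1 − 0.82) × 0.61 = 0.007686
  iron oxide copper-gold: 0.09 × (1 − 0.61) × 0.11 = 0.003861
Marginal likelihood of the evidence = 0.16884.
P(iron oxide copper-gold | evidence) = 0.003861 / 0.16884 ≈ 0.023.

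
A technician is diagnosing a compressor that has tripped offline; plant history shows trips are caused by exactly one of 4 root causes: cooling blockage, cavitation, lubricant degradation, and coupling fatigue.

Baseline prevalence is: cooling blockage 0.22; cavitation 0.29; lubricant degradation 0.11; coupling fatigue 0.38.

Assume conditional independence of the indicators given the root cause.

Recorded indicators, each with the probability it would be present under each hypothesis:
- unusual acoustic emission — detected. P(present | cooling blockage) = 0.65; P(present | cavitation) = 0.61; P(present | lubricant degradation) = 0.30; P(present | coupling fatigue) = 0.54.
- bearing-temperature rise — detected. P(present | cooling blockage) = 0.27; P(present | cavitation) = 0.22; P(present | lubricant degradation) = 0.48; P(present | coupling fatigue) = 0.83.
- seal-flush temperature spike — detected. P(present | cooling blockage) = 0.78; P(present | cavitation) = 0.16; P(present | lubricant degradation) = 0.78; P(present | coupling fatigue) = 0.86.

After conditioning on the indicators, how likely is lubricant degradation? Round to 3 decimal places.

0.063

Multiply each prior by the joint likelihood of the indicator pattern:
  cooling blockage: 0.22 × 0.65 × 0.27 × 0.78 = 0.030116
  cavitation: 0.29 × 0.61 × 0.22 × 0.16 = 0.0062269
  lubricant degradation: 0.11 × 0.30 × 0.48 × 0.78 = 0.012355
  coupling fatigue: 0.38 × 0.54 × 0.83 × 0.86 = 0.14647
Normalizing constant Z = 0.030116 + 0.0062269 + 0.012355 + 0.14647 = 0.19517.
P(lubricant degradation | evidence) = 0.012355 / 0.19517 ≈ 0.063.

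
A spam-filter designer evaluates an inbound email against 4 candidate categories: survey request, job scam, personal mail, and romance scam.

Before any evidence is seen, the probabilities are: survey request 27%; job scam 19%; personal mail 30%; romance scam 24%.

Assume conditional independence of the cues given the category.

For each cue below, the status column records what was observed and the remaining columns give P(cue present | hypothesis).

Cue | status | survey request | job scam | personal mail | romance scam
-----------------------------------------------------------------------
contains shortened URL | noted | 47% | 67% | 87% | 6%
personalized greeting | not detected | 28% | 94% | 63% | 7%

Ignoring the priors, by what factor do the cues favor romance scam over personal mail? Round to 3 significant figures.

Take the product of per-cue likelihoods under each hypothesis (using 1 − P(present | H) for each absent cue), then divide.
  romance scam: 0.06 × (1 − 0.07) = 0.0558
  personal mail: 0.87 × (1 − 0.63) = 0.3219
Bayes factor = 0.0558 / 0.3219 ≈ 0.173

0.173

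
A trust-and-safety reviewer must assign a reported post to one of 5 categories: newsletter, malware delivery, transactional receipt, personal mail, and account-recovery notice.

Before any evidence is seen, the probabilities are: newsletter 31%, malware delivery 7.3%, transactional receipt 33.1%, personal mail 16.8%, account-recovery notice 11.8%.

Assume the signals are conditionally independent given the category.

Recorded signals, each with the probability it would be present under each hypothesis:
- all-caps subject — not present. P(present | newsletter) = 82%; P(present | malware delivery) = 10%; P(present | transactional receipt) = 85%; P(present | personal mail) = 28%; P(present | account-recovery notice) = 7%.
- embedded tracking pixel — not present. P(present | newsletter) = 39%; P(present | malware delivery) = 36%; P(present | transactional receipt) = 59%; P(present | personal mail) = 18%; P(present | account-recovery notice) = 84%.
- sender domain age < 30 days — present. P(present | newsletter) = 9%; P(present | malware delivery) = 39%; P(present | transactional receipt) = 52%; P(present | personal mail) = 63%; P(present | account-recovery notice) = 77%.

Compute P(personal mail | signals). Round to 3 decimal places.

For each hypothesis, the unnormalized posterior weight is prior × product of the signal likelihoods (using 1 − P(present | H) for each absent signal):
  newsletter: 0.310 × (1 − 0.82) × (1 − 0.39) × 0.09 = 0.0030634
  malware delivery: 0.073 × (1 − 0.10) × (1 − 0.36) × 0.39 = 0.016399
  transactional receipt: 0.331 × (1 − 0.85) × (1 − 0.59) × 0.52 = 0.010585
  personal mail: 0.168 × (1 − 0.28) × (1 − 0.18) × 0.63 = 0.062488
  account-recovery notice: 0.118 × (1 − 0.07) × (1 − 0.84) × 0.77 = 0.01352
The unnormalized weights sum to 0.10606.
P(personal mail | evidence) = 0.062488 / 0.10606 ≈ 0.589.

0.589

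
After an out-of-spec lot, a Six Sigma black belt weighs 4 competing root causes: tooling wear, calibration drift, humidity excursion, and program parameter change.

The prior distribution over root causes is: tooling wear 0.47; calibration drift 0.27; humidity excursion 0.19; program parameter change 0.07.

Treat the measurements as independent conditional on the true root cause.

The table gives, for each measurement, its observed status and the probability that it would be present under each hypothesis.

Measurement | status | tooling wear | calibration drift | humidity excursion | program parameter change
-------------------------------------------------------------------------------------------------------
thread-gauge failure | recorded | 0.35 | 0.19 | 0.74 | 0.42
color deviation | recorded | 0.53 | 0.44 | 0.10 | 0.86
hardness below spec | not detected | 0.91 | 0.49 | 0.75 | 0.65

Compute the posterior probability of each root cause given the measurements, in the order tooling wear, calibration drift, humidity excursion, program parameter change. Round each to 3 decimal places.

0.247, 0.363, 0.111, 0.279

By Bayes' rule with conditional independence, the unnormalized weight for each hypothesis is prior × ∏ likelihoods (using 1 − P(present | H) for each absent measurement):
  tooling wear: 0.47 × 0.35 × 0.53 × (1 − 0.91) = 0.0078466
  calibration drift: 0.27 × 0.19 × 0.44 × (1 − 0.49) = 0.011512
  humidity excursion: 0.19 × 0.74 × 0.10 × (1 − 0.75) = 0.003515
  program parameter change: 0.07 × 0.42 × 0.86 × (1 − 0.65) = 0.0088494
Marginal likelihood of the evidence = 0.031723.
P(tooling wear | evidence) = 0.0078466 / 0.031723 ≈ 0.247
P(calibration drift | evidence) = 0.011512 / 0.031723 ≈ 0.363
P(humidity excursion | evidence) = 0.003515 / 0.031723 ≈ 0.111
P(program parameter change | evidence) = 0.0088494 / 0.031723 ≈ 0.279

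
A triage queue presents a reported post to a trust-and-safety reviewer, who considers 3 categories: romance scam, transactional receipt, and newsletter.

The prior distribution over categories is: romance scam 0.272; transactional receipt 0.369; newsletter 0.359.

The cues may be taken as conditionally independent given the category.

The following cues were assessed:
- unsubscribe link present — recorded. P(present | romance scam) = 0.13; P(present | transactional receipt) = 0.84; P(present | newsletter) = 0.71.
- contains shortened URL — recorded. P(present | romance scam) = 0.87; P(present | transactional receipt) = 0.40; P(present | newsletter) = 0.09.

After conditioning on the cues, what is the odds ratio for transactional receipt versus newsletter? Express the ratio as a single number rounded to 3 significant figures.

Posterior odds equal prior odds times the likelihood ratio; only the two competing hypotheses matter.
  transactional receipt: 0.369 × 0.84 × 0.40 = 0.12398
  newsletter: 0.359 × 0.71 × 0.09 = 0.02294
Odds(transactional receipt : newsletter) = 0.12398 / 0.02294 ≈ 5.40.

5.40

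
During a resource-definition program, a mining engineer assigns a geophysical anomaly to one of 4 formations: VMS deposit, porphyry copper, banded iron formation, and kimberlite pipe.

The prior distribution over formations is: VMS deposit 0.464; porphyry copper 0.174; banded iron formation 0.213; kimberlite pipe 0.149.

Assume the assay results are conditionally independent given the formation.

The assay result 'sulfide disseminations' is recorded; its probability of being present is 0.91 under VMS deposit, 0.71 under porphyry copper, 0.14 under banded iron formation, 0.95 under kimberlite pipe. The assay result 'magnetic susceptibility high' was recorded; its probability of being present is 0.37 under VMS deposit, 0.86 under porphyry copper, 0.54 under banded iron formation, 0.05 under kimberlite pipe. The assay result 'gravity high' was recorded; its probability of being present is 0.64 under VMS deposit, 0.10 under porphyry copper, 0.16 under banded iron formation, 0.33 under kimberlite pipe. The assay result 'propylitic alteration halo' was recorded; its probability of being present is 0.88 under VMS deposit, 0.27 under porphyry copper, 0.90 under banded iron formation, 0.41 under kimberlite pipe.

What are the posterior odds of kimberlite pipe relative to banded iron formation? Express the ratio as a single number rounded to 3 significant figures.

0.413

The normalizing constant cancels in an odds ratio, so compute prior × likelihood for the two hypotheses only:
  kimberlite pipe: 0.149 × 0.95 × 0.05 × 0.33 × 0.41 = 0.00095759
  banded iron formation: 0.213 × 0.14 × 0.54 × 0.16 × 0.90 = 0.0023188
Odds(kimberlite pipe : banded iron formation) = 0.00095759 / 0.0023188 ≈ 0.413.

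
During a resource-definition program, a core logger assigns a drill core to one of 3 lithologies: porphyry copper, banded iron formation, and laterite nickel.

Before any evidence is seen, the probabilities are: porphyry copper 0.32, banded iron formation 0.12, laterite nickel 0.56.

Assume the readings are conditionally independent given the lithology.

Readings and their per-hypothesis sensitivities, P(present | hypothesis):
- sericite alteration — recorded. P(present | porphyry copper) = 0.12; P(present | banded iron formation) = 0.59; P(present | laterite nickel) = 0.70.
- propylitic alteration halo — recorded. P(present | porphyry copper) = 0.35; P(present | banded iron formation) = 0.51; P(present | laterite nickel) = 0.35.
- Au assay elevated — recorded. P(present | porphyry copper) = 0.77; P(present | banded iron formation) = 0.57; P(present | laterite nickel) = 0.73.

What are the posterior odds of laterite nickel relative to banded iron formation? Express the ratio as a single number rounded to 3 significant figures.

4.87

The normalizing constant cancels in an odds ratio, so compute prior × likelihood for the two hypotheses only:
  laterite nickel: 0.56 × 0.70 × 0.35 × 0.73 = 0.10016
  banded iron formation: 0.12 × 0.59 × 0.51 × 0.57 = 0.020582
Odds(laterite nickel : banded iron formation) = 0.10016 / 0.020582 ≈ 4.87.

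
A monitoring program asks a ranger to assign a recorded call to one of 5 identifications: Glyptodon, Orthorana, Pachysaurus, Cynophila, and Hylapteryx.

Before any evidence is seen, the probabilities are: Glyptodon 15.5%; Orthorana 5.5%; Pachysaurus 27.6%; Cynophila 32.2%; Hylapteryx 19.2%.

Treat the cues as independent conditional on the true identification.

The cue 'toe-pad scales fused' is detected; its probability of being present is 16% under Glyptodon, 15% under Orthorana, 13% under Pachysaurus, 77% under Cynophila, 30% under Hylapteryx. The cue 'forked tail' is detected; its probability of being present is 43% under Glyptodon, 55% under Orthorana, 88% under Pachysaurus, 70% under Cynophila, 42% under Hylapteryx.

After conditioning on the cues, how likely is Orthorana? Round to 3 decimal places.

0.019

For each hypothesis, the unnormalized posterior weight is prior × product of the cue likelihoods:
  Glyptodon: 0.155 × 0.16 × 0.43 = 0.010664
  Orthorana: 0.055 × 0.15 × 0.55 = 0.0045375
  Pachysaurus: 0.276 × 0.13 × 0.88 = 0.031574
  Cynophila: 0.322 × 0.77 × 0.70 = 0.17356
  Hylapteryx: 0.192 × 0.30 × 0.42 = 0.024192
Marginal likelihood of the evidence = 0.24453.
P(Orthorana | evidence) = 0.0045375 / 0.24453 ≈ 0.019.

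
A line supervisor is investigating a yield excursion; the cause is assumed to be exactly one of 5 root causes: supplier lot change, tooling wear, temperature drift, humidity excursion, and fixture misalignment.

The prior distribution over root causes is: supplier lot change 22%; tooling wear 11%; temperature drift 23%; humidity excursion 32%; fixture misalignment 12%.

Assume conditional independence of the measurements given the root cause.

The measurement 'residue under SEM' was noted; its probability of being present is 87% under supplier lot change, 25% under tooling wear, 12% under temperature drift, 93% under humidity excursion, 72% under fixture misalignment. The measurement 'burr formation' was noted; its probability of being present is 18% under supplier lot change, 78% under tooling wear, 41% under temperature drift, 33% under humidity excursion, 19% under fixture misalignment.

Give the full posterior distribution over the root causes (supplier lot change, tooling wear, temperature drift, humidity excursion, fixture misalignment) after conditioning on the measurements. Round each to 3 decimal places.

Multiply each prior by the joint likelihood of the measurement pattern:
  supplier lot change: 0.22 × 0.87 × 0.18 = 0.034452
  tooling wear: 0.11 × 0.25 × 0.78 = 0.02145
  temperature drift: 0.23 × 0.12 × 0.41 = 0.011316
  humidity excursion: 0.32 × 0.93 × 0.33 = 0.098208
  fixture misalignment: 0.12 × 0.72 × 0.19 = 0.016416
The unnormalized weights sum to 0.18184.
P(supplier lot change | evidence) = 0.034452 / 0.18184 ≈ 0.189
P(tooling wear | evidence) = 0.02145 / 0.18184 ≈ 0.118
P(temperature drift | evidence) = 0.011316 / 0.18184 ≈ 0.062
P(humidity excursion | evidence) = 0.098208 / 0.18184 ≈ 0.540
P(fixture misalignment | evidence) = 0.016416 / 0.18184 ≈ 0.090

0.189, 0.118, 0.062, 0.540, 0.090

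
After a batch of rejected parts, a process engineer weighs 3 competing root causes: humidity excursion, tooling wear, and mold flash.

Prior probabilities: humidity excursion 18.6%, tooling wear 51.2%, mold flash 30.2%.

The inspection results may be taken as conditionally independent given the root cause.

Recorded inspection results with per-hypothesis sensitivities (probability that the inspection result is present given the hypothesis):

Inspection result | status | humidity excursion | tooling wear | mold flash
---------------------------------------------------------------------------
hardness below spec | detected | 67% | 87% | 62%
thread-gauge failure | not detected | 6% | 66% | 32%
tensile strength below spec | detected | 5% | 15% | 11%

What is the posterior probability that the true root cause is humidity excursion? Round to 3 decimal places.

0.138

By Bayes' rule with conditional independence, the unnormalized weight for each hypothesis is prior × ∏ likelihoods (using 1 − P(present | H) for each absent inspection result):
  humidity excursion: 0.186 × 0.67 × (1 − 0.06) × 0.05 = 0.0058571
  tooling wear: 0.512 × 0.87 × (1 − 0.66) × 0.15 = 0.022717
  mold flash: 0.302 × 0.62 × (1 − 0.32) × 0.11 = 0.014006
The unnormalized weights sum to 0.04258.
P(humidity excursion | evidence) = 0.0058571 / 0.04258 ≈ 0.138.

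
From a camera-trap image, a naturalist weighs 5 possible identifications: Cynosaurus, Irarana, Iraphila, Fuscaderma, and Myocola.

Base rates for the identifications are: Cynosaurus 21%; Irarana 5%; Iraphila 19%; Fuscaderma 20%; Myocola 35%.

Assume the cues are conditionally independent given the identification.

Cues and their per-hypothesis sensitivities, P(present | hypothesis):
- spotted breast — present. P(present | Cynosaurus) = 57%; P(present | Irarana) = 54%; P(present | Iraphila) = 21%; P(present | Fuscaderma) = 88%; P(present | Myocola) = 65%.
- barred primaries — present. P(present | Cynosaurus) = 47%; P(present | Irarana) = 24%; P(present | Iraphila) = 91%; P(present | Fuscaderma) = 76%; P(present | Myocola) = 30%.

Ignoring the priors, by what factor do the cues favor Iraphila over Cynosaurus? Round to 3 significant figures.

0.713

Take the product of per-cue likelihoods under each hypothesis, then divide.
  Iraphila: 0.21 × 0.91 = 0.1911
  Cynosaurus: 0.57 × 0.47 = 0.2679
Bayes factor = 0.1911 / 0.2679 ≈ 0.713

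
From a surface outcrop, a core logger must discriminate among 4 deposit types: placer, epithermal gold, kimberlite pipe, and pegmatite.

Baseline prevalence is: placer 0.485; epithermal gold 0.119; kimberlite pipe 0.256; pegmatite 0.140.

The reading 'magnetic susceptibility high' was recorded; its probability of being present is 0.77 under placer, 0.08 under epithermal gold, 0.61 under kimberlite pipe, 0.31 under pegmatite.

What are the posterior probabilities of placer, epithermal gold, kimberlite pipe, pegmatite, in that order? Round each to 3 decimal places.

0.641, 0.016, 0.268, 0.075

Multiply each prior by the likelihood of the reading:
  placer: 0.485 × 0.77 = 0.37345
  epithermal gold: 0.119 × 0.08 = 0.00952
  kimberlite pipe: 0.256 × 0.61 = 0.15616
  pegmatite: 0.140 × 0.31 = 0.0434
The unnormalized weights sum to 0.58253.
P(placer | evidence) = 0.37345 / 0.58253 ≈ 0.641
P(epithermal gold | evidence) = 0.00952 / 0.58253 ≈ 0.016
P(kimberlite pipe | evidence) = 0.15616 / 0.58253 ≈ 0.268
P(pegmatite | evidence) = 0.0434 / 0.58253 ≈ 0.075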